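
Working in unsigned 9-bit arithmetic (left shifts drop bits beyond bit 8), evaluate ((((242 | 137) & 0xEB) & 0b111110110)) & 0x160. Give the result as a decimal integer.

96

242 = 011110010
137 = 010001001
→ | → 011111011 = 251
0xEB = 011101011
→ & → 011101011 = 235
0b111110110 = 111110110
→ & → 011100010 = 226
0x160 = 101100000
→ & → 001100000 = 96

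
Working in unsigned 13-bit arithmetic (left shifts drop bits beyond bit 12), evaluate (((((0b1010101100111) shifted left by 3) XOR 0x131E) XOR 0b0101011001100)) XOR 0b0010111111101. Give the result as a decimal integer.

5911

0b1010101100111 = 1010101100111
→ shifted left by 3 (mod 2^13) → 0101100111000 = 2872
0x131E = 1001100011110
→ XOR → 1100000100110 = 6182
0b0101011001100 = 0101011001100
→ XOR → 1001011101010 = 4842
0b0010111111101 = 0010111111101
→ XOR → 1011100010111 = 5911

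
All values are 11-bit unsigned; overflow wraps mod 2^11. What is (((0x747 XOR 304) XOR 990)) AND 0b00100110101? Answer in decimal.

289

0x747 = 11101000111
304 = 00100110000
→ XOR → 11001110111 = 1655
990 = 01111011110
→ XOR → 10110101001 = 1449
0b00100110101 = 00100110101
→ AND → 00100100001 = 289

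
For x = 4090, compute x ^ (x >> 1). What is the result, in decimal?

2055

x = 111111111010 = 4090
x>>1 = 011111111101
XOR  = 100000000111 = 2055
(x ^ (x >> 1) gives the standard binary-reflected Gray code of x.)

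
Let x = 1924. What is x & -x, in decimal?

4

x = 11110000100 = 1924
-x (two's complement) = …00001111100
AND   = 00000000100 = 4
(x & -x isolates the lowest set bit of x.)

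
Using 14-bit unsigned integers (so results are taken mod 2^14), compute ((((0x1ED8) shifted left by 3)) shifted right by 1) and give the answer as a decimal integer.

7008

0x1ED8 = 01111011011000
→ shifted left by 3 (mod 2^14) → 11011011000000 = 14016
→ shifted right by 1 → 01101101100000 = 7008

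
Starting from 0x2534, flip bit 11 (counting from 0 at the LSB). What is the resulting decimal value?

11572

x = 010010100110100
bit 11 is currently 0; toggle it via x ^ (1 << 11) = x ^ 2048
→ 010110100110100 = 11572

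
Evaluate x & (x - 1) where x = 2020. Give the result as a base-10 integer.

2016

x = 11111100100 = 2020
x - 1 = 11111100011
AND   = 11111100000 = 2016
(x & (x - 1) clears the lowest set bit of x.)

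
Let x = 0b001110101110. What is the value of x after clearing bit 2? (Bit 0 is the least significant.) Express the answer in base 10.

x = 001110101110
bit 2 is currently 1; clear it via x & ~(1 << 2) = x & ~4
→ 001110101010 = 938

938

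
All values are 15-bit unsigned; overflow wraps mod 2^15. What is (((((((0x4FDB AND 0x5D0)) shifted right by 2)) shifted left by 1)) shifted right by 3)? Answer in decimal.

93

0x4FDB = 100111111011011
0x5D0 = 000010111010000
→ AND → 000010111010000 = 1488
→ shifted right by 2 → 000000101110100 = 372
→ shifted left by 1 (mod 2^15) → 000001011101000 = 744
→ shifted right by 3 → 000000001011101 = 93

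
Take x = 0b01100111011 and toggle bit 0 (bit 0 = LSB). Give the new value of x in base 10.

x = 01100111011
bit 0 is currently 1; toggle it via x ^ (1 << 0) = x ^ 1
→ 01100111010 = 826

826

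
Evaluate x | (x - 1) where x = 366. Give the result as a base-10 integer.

x = 101101110 = 366
x - 1 = 101101101
OR    = 101101111 = 367
(x | (x - 1) sets all bits below the lowest set bit.)

367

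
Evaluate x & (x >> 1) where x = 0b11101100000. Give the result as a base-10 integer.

x = 11101100000 = 1888
x>>1 = 01110110000
AND  = 01100100000 = 800
(x & (x >> 1) has a 1 wherever x has two consecutive 1 bits.)

800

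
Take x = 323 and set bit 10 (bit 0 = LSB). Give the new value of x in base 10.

1347

x = 00101000011
bit 10 is currently 0; set it via x | (1 << 10) = x | 1024
→ 10101000011 = 1347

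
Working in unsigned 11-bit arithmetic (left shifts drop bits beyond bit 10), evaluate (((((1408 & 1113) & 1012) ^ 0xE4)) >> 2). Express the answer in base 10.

57

1408 = 10110000000
1113 = 10001011001
→ & → 10000000000 = 1024
1012 = 01111110100
→ & → 00000000000 = 0
0xE4 = 00011100100
→ ^ → 00011100100 = 228
→ >> 2 → 00000111001 = 57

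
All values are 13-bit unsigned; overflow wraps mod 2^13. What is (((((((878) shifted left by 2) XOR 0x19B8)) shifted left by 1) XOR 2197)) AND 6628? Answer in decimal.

132

878 = 0001101101110
→ shifted left by 2 (mod 2^13) → 0110110111000 = 3512
0x19B8 = 1100110111000
→ XOR → 1010000000000 = 5120
→ shifted left by 1 (mod 2^13) → 0100000000000 = 2048
2197 = 0100010010101
→ XOR → 0000010010101 = 149
6628 = 1100111100100
→ AND → 0000010000100 = 132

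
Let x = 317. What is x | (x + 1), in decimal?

x = 100111101 = 317
x + 1 = 100111110
OR    = 100111111 = 319
(x | (x + 1) sets the lowest cleared bit.)

319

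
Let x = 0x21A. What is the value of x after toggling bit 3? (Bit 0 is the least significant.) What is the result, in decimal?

x = 01000011010
bit 3 is currently 1; toggle it via x ^ (1 << 3) = x ^ 8
→ 01000010010 = 530

530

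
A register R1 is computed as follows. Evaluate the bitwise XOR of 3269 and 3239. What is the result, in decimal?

98

3269 = 110011000101
3239 = 110010100111
XOR → 000001100010 = 98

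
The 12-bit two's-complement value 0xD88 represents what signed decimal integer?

-632

pattern = 110110001000 (MSB is 1 ⇒ negative)
Invert: 001001110111, add 1 → 001001111000 = 632, so the value is -632.
(Equivalently: 3464 - 2^12 = 3464 - 4096 = -632.)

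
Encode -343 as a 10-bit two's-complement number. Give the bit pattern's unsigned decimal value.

681

343 in 10 bits: 0101010111
Invert: 1010101000
Add 1:  1010101001 = 681
(Check: 2^10 - 343 = 1024 - 343 = 681.)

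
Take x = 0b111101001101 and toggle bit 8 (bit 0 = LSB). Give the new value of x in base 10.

x = 111101001101
bit 8 is currently 1; toggle it via x ^ (1 << 8) = x ^ 256
→ 111001001101 = 3661

3661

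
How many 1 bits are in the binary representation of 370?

370 = 101110010
Count the 1s: 1 + 1 + 1 + 1 + 1 = 5

5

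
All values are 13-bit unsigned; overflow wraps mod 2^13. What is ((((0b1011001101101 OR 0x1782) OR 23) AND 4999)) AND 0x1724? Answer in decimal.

4868

0b1011001101101 = 1011001101101
0x1782 = 1011110000010
→ OR → 1011111101111 = 6127
23 = 0000000010111
→ OR → 1011111111111 = 6143
4999 = 1001110000111
→ AND → 1001110000111 = 4999
0x1724 = 1011100100100
→ AND → 1001100000100 = 4868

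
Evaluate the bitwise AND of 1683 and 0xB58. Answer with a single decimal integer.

1683 = 011010010011
0xB58 = 101101011000
AND → 001000010000 = 528

528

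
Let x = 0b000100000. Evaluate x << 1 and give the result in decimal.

x = 0100000
shift left by 1 → 1000000 = 64
(equivalently, 32 × 2^1 = 32 × 2)

64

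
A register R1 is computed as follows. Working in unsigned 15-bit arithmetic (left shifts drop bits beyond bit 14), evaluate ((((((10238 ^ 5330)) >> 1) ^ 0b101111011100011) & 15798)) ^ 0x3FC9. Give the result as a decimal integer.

10238 = 010011111111110
5330 = 001010011010010
→ ^ → 011001100101100 = 13100
→ >> 1 → 001100110010110 = 6550
0b101111011100011 = 101111011100011
→ ^ → 100011101110101 = 18293
15798 = 011110110110110
→ & → 000010100110100 = 1332
0x3FC9 = 011111111001001
→ ^ → 011101011111101 = 15101

15101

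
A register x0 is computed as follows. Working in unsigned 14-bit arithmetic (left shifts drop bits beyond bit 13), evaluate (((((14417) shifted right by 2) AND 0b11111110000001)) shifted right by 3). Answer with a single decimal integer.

448

14417 = 11100001010001
→ shifted right by 2 → 00111000010100 = 3604
0b11111110000001 = 11111110000001
→ AND → 00111000000000 = 3584
→ shifted right by 3 → 00000111000000 = 448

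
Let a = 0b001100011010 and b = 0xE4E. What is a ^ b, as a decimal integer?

3412

a = 001100011010
0xE4E = 111001001110
XOR → 110101010100 = 3412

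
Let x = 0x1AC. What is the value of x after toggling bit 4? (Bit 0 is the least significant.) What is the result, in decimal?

x = 00000110101100
bit 4 is currently 0; toggle it via x ^ (1 << 4) = x ^ 16
→ 00000110111100 = 444

444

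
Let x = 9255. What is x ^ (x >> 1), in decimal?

13876

x = 10010000100111 = 9255
x>>1 = 01001000010011
XOR  = 11011000110100 = 13876
(x ^ (x >> 1) gives the standard binary-reflected Gray code of x.)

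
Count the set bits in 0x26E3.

8

0x26E3 = 10011011100011
Count the 1s: 1 + 1 + 1 + 1 + 1 + 1 + 1 + 1 = 8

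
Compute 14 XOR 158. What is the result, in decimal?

144

14 = 00001110
158 = 10011110
XOR → 10010000 = 144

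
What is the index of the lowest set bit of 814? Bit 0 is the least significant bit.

1

814 = 1100101110
Trailing zeros: 1, so the lowest set bit is bit 1 (value 2).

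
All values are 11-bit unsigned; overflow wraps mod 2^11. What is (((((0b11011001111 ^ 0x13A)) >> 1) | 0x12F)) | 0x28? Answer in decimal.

1023

0b11011001111 = 11011001111
0x13A = 00100111010
→ ^ → 11111110101 = 2037
→ >> 1 → 01111111010 = 1018
0x12F = 00100101111
→ | → 01111111111 = 1023
0x28 = 00000101000
→ | → 01111111111 = 1023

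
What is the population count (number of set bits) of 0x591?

0x591 = 10110010001
Count the 1s: 1 + 1 + 1 + 1 + 1 = 5

5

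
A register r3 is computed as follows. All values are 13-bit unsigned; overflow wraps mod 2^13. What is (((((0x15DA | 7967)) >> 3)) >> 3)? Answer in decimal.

0x15DA = 1010111011010
7967 = 1111100011111
→ | → 1111111011111 = 8159
→ >> 3 → 0001111111011 = 1019
→ >> 3 → 0000001111111 = 127

127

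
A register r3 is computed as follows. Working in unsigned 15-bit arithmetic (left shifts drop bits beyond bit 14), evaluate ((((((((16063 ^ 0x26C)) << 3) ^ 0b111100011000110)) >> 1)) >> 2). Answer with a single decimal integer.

16063 = 011111010111111
0x26C = 000001001101100
→ ^ → 011110011010011 = 15571
→ << 3 (mod 2^15) → 110011010011000 = 26264
0b111100011000110 = 111100011000110
→ ^ → 001111001011110 = 7774
→ >> 1 → 000111100101111 = 3887
→ >> 2 → 000001111001011 = 971

971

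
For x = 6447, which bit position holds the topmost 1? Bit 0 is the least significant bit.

12

6447 = 1100100101111
The topmost 1 is at position 12 (since 2^12 = 4096 ≤ 6447 < 8192).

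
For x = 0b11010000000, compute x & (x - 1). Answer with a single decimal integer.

1536

x = 11010000000 = 1664
x - 1 = 11001111111
AND   = 11000000000 = 1536
(x & (x - 1) clears the lowest set bit of x.)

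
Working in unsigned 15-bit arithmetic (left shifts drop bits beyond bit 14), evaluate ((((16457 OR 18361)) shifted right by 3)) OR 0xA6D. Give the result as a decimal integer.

2815

16457 = 100000001001001
18361 = 100011110111001
→ OR → 100011111111001 = 18425
→ shifted right by 3 → 000100011111111 = 2303
0xA6D = 000101001101101
→ OR → 000101011111111 = 2815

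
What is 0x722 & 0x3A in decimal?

0x722 = 11100100010
0x3A = 00000111010
AND → 00000100010 = 34

34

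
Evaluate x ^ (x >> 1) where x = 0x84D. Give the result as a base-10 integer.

x = 100001001101 = 2125
x>>1 = 010000100110
XOR  = 110001101011 = 3179
(x ^ (x >> 1) gives the standard binary-reflected Gray code of x.)

3179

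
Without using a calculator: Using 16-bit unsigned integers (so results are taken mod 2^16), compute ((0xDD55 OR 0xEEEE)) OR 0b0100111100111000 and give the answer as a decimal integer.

0xDD55 = 1101110101010101
0xEEEE = 1110111011101110
→ OR → 1111111111111111 = 65535
0b0100111100111000 = 0100111100111000
→ OR → 1111111111111111 = 65535

65535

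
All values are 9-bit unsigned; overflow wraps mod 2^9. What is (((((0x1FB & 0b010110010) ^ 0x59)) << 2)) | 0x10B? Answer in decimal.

431

0x1FB = 111111011
0b010110010 = 010110010
→ & → 010110010 = 178
0x59 = 001011001
→ ^ → 011101011 = 235
→ << 2 (mod 2^9) → 110101100 = 428
0x10B = 100001011
→ | → 110101111 = 431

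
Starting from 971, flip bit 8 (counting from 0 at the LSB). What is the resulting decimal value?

715

x = 1111001011
bit 8 is currently 1; toggle it via x ^ (1 << 8) = x ^ 256
→ 1011001011 = 715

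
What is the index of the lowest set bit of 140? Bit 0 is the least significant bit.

2

140 = 10001100
Trailing zeros: 2, so the lowest set bit is bit 2 (value 4).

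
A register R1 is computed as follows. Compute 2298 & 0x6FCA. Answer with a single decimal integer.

2298 = 000100011111010
0x6FCA = 110111111001010
AND → 000100011001010 = 2250

2250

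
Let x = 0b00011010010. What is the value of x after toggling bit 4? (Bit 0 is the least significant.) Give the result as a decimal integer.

194

x = 00011010010
bit 4 is currently 1; toggle it via x ^ (1 << 4) = x ^ 16
→ 00011000010 = 194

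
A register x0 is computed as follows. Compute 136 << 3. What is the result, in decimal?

1088

136 = 00010001000
shift left by 3 → 10001000000 = 1088
(equivalently, 136 × 2^3 = 136 × 8)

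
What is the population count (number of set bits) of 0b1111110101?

8

n = 1111110101
Count the 1s: 1 + 1 + 1 + 1 + 1 + 1 + 1 + 1 = 8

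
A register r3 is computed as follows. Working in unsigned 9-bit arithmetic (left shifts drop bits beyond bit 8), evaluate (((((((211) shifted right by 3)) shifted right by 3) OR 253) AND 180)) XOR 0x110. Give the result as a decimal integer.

211 = 011010011
→ shifted right by 3 → 000011010 = 26
→ shifted right by 3 → 000000011 = 3
253 = 011111101
→ OR → 011111111 = 255
180 = 010110100
→ AND → 010110100 = 180
0x110 = 100010000
→ XOR → 110100100 = 420

420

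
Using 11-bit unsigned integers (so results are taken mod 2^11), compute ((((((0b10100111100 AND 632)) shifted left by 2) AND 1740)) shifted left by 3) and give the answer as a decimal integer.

0b10100111100 = 10100111100
632 = 01001111000
→ AND → 00000111000 = 56
→ shifted left by 2 (mod 2^11) → 00011100000 = 224
1740 = 11011001100
→ AND → 00011000000 = 192
→ shifted left by 3 (mod 2^11) → 11000000000 = 1536

1536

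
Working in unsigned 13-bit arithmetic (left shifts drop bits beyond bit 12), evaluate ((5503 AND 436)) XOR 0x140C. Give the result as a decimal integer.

5503 = 1010101111111
436 = 0000110110100
→ AND → 0000100110100 = 308
0x140C = 1010000001100
→ XOR → 1010100111000 = 5432

5432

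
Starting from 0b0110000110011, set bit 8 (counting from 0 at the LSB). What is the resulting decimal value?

x = 0110000110011
bit 8 is currently 0; set it via x | (1 << 8) = x | 256
→ 0110100110011 = 3379

3379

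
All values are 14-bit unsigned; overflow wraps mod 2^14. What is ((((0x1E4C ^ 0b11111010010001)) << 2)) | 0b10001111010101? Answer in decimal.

9205

0x1E4C = 01111001001100
0b11111010010001 = 11111010010001
→ ^ → 10000011011101 = 8413
→ << 2 (mod 2^14) → 00001101110100 = 884
0b10001111010101 = 10001111010101
→ | → 10001111110101 = 9205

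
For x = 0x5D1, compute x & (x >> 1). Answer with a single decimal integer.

x = 10111010001 = 1489
x>>1 = 01011101000
AND  = 00011000000 = 192
(x & (x >> 1) has a 1 wherever x has two consecutive 1 bits.)

192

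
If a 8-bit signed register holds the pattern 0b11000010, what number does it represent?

-62

pattern = 11000010 (MSB is 1 ⇒ negative)
Invert: 00111101, add 1 → 00111110 = 62, so the value is -62.
(Equivalently: 194 - 2^8 = 194 - 256 = -62.)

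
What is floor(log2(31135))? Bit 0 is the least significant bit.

31135 = 111100110011111
The topmost 1 is at position 14 (since 2^14 = 16384 ≤ 31135 < 32768).

14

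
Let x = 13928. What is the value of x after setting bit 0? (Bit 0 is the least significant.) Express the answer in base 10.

x = 11011001101000
bit 0 is currently 0; set it via x | (1 << 0) = x | 1
→ 11011001101001 = 13929

13929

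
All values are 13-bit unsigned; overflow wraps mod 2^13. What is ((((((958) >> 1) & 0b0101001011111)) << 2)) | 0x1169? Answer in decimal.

4477

958 = 0001110111110
→ >> 1 → 0000111011111 = 479
0b0101001011111 = 0101001011111
→ & → 0000001011111 = 95
→ << 2 (mod 2^13) → 0000101111100 = 380
0x1169 = 1000101101001
→ | → 1000101111101 = 4477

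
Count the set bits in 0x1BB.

7

0x1BB = 110111011
Count the 1s: 1 + 1 + 1 + 1 + 1 + 1 + 1 = 7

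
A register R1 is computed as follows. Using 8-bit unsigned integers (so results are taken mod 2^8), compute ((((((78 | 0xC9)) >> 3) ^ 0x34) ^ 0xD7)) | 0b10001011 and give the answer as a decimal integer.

78 = 01001110
0xC9 = 11001001
→ | → 11001111 = 207
→ >> 3 → 00011001 = 25
0x34 = 00110100
→ ^ → 00101101 = 45
0xD7 = 11010111
→ ^ → 11111010 = 250
0b10001011 = 10001011
→ | → 11111011 = 251

251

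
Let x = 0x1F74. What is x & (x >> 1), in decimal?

3888

x = 1111101110100 = 8052
x>>1 = 0111110111010
AND  = 0111100110000 = 3888
(x & (x >> 1) has a 1 wherever x has two consecutive 1 bits.)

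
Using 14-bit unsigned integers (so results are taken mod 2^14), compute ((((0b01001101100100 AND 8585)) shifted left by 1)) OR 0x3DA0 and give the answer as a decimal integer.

16288

0b01001101100100 = 01001101100100
8585 = 10000110001001
→ AND → 00000100000000 = 256
→ shifted left by 1 (mod 2^14) → 00001000000000 = 512
0x3DA0 = 11110110100000
→ OR → 11111110100000 = 16288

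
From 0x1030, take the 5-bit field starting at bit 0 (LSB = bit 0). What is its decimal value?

16

v = 1000000110000
Shift right by 0: 1000000110000
Mask low 5 bits: 10000 = 16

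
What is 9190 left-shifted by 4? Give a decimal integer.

9190 = 000010001111100110
shift left by 4 → 100011111001100000 = 147040
(equivalently, 9190 × 2^4 = 9190 × 16)

147040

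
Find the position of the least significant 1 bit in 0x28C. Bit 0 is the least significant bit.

2

0x28C = 1010001100
Trailing zeros: 2, so the lowest set bit is bit 2 (value 4).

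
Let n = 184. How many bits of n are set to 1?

184 = 10111000
Count the 1s: 1 + 1 + 1 + 1 = 4

4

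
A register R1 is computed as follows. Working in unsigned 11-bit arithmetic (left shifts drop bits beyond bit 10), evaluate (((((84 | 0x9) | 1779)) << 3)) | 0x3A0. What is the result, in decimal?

2040

84 = 00001010100
0x9 = 00000001001
→ | → 00001011101 = 93
1779 = 11011110011
→ | → 11011111111 = 1791
→ << 3 (mod 2^11) → 11111111000 = 2040
0x3A0 = 01110100000
→ | → 11111111000 = 2040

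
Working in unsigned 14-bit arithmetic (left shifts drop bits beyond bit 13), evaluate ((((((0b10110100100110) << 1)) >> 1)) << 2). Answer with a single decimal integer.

0b10110100100110 = 10110100100110
→ << 1 (mod 2^14) → 01101001001100 = 6732
→ >> 1 → 00110100100110 = 3366
→ << 2 (mod 2^14) → 11010010011000 = 13464

13464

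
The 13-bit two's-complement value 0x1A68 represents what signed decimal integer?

-1432

pattern = 1101001101000 (MSB is 1 ⇒ negative)
Invert: 0010110010111, add 1 → 0010110011000 = 1432, so the value is -1432.
(Equivalently: 6760 - 2^13 = 6760 - 8192 = -1432.)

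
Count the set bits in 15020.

15020 = 11101010101100
Count the 1s: 1 + 1 + 1 + 1 + 1 + 1 + 1 + 1 = 8

8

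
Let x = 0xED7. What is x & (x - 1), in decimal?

x = 111011010111 = 3799
x - 1 = 111011010110
AND   = 111011010110 = 3798
(x & (x - 1) clears the lowest set bit of x.)

3798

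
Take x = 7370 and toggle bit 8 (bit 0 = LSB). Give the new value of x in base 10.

x = 1110011001010
bit 8 is currently 0; toggle it via x ^ (1 << 8) = x ^ 256
→ 1110111001010 = 7626

7626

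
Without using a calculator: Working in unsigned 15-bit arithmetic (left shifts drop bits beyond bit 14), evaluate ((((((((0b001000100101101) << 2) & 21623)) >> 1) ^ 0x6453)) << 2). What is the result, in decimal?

0b001000100101101 = 001000100101101
→ << 2 (mod 2^15) → 100010010110100 = 17588
21623 = 101010001110111
→ & → 100010000110100 = 17460
→ >> 1 → 010001000011010 = 8730
0x6453 = 110010001010011
→ ^ → 100011001001001 = 17993
→ << 2 (mod 2^15) → 001100100100100 = 6436

6436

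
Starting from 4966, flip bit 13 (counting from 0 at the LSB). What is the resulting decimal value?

13158

x = 01001101100110
bit 13 is currently 0; toggle it via x ^ (1 << 13) = x ^ 8192
→ 11001101100110 = 13158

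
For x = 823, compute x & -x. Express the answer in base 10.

x = 1100110111 = 823
-x (two's complement) = …0011001001
AND   = 0000000001 = 1
(x & -x isolates the lowest set bit of x.)

1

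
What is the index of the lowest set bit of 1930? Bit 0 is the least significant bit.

1930 = 11110001010
Trailing zeros: 1, so the lowest set bit is bit 1 (value 2).

1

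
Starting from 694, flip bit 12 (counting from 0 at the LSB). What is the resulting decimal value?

x = 0001010110110
bit 12 is currently 0; toggle it via x ^ (1 << 12) = x ^ 4096
→ 1001010110110 = 4790

4790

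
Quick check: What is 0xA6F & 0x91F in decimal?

2063

0xA6F = 101001101111
0x91F = 100100011111
AND → 100000001111 = 2063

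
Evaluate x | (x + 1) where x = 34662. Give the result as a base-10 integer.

x = 1000011101100110 = 34662
x + 1 = 1000011101100111
OR    = 1000011101100111 = 34663
(x | (x + 1) sets the lowest cleared bit.)

34663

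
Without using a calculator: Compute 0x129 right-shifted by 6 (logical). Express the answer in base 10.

0x129 = 100101001
shift right by 6 → 000000100 = 4
(equivalently, floor(297 / 64))

4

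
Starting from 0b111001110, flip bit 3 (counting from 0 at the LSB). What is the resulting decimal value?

454

x = 111001110
bit 3 is currently 1; toggle it via x ^ (1 << 3) = x ^ 8
→ 111000110 = 454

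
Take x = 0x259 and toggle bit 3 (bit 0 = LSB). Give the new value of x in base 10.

593

x = 1001011001
bit 3 is currently 1; toggle it via x ^ (1 << 3) = x ^ 8
→ 1001010001 = 593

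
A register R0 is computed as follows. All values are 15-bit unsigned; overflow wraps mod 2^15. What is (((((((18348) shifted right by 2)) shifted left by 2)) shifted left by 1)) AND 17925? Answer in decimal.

18348 = 100011110101100
→ shifted right by 2 → 001000111101011 = 4587
→ shifted left by 2 (mod 2^15) → 100011110101100 = 18348
→ shifted left by 1 (mod 2^15) → 000111101011000 = 3928
17925 = 100011000000101
→ AND → 000011000000000 = 1536

1536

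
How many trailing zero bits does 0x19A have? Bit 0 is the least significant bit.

0x19A = 110011010
Trailing zeros: 1, so the lowest set bit is bit 1 (value 2).

1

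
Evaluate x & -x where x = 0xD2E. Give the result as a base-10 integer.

2

x = 110100101110 = 3374
-x (two's complement) = …001011010010
AND   = 000000000010 = 2
(x & -x isolates the lowest set bit of x.)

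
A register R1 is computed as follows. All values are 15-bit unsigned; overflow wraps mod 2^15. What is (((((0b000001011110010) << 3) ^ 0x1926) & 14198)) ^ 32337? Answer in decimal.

30823

0b000001011110010 = 000001011110010
→ << 3 (mod 2^15) → 001011110010000 = 6032
0x1926 = 001100100100110
→ ^ → 000111010110110 = 3766
14198 = 011011101110110
→ & → 000011000110110 = 1590
32337 = 111111001010001
→ ^ → 111100001100111 = 30823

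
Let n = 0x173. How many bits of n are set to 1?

0x173 = 101110011
Count the 1s: 1 + 1 + 1 + 1 + 1 + 1 = 6

6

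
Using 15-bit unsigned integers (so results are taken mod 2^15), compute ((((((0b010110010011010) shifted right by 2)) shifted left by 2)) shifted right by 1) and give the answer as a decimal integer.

5708

0b010110010011010 = 010110010011010
→ shifted right by 2 → 000101100100110 = 2854
→ shifted left by 2 (mod 2^15) → 010110010011000 = 11416
→ shifted right by 1 → 001011001001100 = 5708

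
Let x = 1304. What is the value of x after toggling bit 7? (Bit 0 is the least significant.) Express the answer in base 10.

x = 0010100011000
bit 7 is currently 0; toggle it via x ^ (1 << 7) = x ^ 128
→ 0010110011000 = 1432

1432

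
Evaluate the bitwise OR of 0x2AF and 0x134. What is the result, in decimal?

0x2AF = 1010101111
0x134 = 0100110100
 OR → 1110111111 = 959

959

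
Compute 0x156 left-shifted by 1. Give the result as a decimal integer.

684

0x156 = 0101010110
shift left by 1 → 1010101100 = 684
(equivalently, 342 × 2^1 = 342 × 2)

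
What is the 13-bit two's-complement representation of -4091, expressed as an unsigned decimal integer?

4101

4091 in 13 bits: 0111111111011
Invert: 1000000000100
Add 1:  1000000000101 = 4101
(Check: 2^13 - 4091 = 8192 - 4091 = 4101.)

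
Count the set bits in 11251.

10

11251 = 10101111110011
Count the 1s: 1 + 1 + 1 + 1 + 1 + 1 + 1 + 1 + 1 + 1 = 10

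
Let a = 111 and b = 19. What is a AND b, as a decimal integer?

111 = 1101111
19 = 0010011
AND → 0000011 = 3

3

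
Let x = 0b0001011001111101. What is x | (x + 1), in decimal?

5759

x = 1011001111101 = 5757
x + 1 = 1011001111110
OR    = 1011001111111 = 5759
(x | (x + 1) sets the lowest cleared bit.)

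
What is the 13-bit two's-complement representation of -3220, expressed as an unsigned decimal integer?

3220 in 13 bits: 0110010010100
Invert: 1001101101011
Add 1:  1001101101100 = 4972
(Check: 2^13 - 3220 = 8192 - 3220 = 4972.)

4972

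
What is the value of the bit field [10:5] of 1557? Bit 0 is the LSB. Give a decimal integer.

48

v = 11000010101
Shift right by 5: 110000
Mask low 6 bits: 110000 = 48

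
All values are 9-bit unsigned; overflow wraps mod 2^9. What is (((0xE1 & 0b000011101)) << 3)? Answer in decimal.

8

0xE1 = 011100001
0b000011101 = 000011101
→ & → 000000001 = 1
→ << 3 (mod 2^9) → 000001000 = 8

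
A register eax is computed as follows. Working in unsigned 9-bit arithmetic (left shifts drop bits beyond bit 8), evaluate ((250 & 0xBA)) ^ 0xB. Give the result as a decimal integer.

250 = 011111010
0xBA = 010111010
→ & → 010111010 = 186
0xB = 000001011
→ ^ → 010110001 = 177

177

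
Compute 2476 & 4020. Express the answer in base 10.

2476 = 100110101100
4020 = 111110110100
AND → 100110100100 = 2468

2468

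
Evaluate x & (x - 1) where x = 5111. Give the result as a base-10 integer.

5110

x = 1001111110111 = 5111
x - 1 = 1001111110110
AND   = 1001111110110 = 5110
(x & (x - 1) clears the lowest set bit of x.)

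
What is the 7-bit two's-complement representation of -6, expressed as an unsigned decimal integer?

6 in 7 bits: 0000110
Invert: 1111001
Add 1:  1111010 = 122
(Check: 2^7 - 6 = 128 - 6 = 122.)

122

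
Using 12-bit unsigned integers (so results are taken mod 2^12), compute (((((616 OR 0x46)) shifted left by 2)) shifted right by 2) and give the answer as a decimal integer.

616 = 001001101000
0x46 = 000001000110
→ OR → 001001101110 = 622
→ shifted left by 2 (mod 2^12) → 100110111000 = 2488
→ shifted right by 2 → 001001101110 = 622

622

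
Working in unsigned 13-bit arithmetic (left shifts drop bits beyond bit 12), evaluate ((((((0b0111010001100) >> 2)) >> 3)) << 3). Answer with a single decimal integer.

0b0111010001100 = 0111010001100
→ >> 2 → 0001110100011 = 931
→ >> 3 → 0000001110100 = 116
→ << 3 (mod 2^13) → 0001110100000 = 928

928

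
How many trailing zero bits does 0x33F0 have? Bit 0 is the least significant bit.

0x33F0 = 11001111110000
Trailing zeros: 4, so the lowest set bit is bit 4 (value 16).

4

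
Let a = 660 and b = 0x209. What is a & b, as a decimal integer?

660 = 1010010100
0x209 = 1000001001
AND → 1000000000 = 512

512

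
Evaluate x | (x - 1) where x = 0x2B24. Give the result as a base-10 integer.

11047

x = 10101100100100 = 11044
x - 1 = 10101100100011
OR    = 10101100100111 = 11047
(x | (x - 1) sets all bits below the lowest set bit.)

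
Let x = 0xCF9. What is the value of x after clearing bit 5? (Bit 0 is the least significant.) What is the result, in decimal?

x = 110011111001
bit 5 is currently 1; clear it via x & ~(1 << 5) = x & ~32
→ 110011011001 = 3289

3289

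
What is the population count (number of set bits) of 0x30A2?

5

0x30A2 = 11000010100010
Count the 1s: 1 + 1 + 1 + 1 + 1 = 5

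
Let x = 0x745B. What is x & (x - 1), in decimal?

29786

x = 111010001011011 = 29787
x - 1 = 111010001011010
AND   = 111010001011010 = 29786
(x & (x - 1) clears the lowest set bit of x.)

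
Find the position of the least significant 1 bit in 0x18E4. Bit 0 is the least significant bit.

2

0x18E4 = 1100011100100
Trailing zeros: 2, so the lowest set bit is bit 2 (value 4).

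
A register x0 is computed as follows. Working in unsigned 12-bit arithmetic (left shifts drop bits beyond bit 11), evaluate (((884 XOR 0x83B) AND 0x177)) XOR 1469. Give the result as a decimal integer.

884 = 001101110100
0x83B = 100000111011
→ XOR → 101101001111 = 2895
0x177 = 000101110111
→ AND → 000101000111 = 327
1469 = 010110111101
→ XOR → 010011111010 = 1274

1274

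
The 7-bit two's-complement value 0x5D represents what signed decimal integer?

pattern = 1011101 (MSB is 1 ⇒ negative)
Invert: 0100010, add 1 → 0100011 = 35, so the value is -35.
(Equivalently: 93 - 2^7 = 93 - 128 = -35.)

-35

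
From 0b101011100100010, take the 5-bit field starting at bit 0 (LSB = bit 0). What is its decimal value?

2

v = 101011100100010
Shift right by 0: 101011100100010
Mask low 5 bits: 00010 = 2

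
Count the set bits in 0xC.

0xC = 1100
Count the 1s: 1 + 1 = 2

2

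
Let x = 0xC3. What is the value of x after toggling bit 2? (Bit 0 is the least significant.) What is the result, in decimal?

199

x = 011000011
bit 2 is currently 0; toggle it via x ^ (1 << 2) = x ^ 4
→ 011000111 = 199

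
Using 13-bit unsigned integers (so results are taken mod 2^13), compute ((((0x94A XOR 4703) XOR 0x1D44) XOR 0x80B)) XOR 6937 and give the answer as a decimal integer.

5443

0x94A = 0100101001010
4703 = 1001001011111
→ XOR → 1101100010101 = 6933
0x1D44 = 1110101000100
→ XOR → 0011001010001 = 1617
0x80B = 0100000001011
→ XOR → 0111001011010 = 3674
6937 = 1101100011001
→ XOR → 1010101000011 = 5443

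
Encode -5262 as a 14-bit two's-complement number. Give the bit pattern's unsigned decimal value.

11122

5262 in 14 bits: 01010010001110
Invert: 10101101110001
Add 1:  10101101110010 = 11122
(Check: 2^14 - 5262 = 16384 - 5262 = 11122.)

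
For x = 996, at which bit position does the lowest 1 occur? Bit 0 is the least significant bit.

2

996 = 1111100100
Trailing zeros: 2, so the lowest set bit is bit 2 (value 4).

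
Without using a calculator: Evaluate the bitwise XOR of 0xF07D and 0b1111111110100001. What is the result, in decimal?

4060

0xF07D = 1111000001111101
b = 1111111110100001
XOR → 0000111111011100 = 4060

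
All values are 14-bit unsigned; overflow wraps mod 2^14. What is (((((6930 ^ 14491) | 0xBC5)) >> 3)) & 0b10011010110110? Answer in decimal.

6930 = 01101100010010
14491 = 11100010011011
→ ^ → 10001110001001 = 9097
0xBC5 = 00101111000101
→ | → 10101111001101 = 11213
→ >> 3 → 00010101111001 = 1401
0b10011010110110 = 10011010110110
→ & → 00010000110000 = 1072

1072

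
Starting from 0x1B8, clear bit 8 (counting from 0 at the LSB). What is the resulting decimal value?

184

x = 0110111000
bit 8 is currently 1; clear it via x & ~(1 << 8) = x & ~256
→ 0010111000 = 184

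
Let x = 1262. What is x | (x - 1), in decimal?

1263

x = 10011101110 = 1262
x - 1 = 10011101101
OR    = 10011101111 = 1263
(x | (x - 1) sets all bits below the lowest set bit.)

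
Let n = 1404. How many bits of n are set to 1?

7

1404 = 10101111100
Count the 1s: 1 + 1 + 1 + 1 + 1 + 1 + 1 = 7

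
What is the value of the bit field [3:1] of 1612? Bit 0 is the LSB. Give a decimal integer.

6

v = 011001001100
Shift right by 1: 01100100110
Mask low 3 bits: 110 = 6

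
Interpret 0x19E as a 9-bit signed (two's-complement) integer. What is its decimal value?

-98

pattern = 110011110 (MSB is 1 ⇒ negative)
Invert: 001100001, add 1 → 001100010 = 98, so the value is -98.
(Equivalently: 414 - 2^9 = 414 - 512 = -98.)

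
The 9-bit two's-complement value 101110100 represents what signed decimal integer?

pattern = 101110100 (MSB is 1 ⇒ negative)
Invert: 010001011, add 1 → 010001100 = 140, so the value is -140.
(Equivalently: 372 - 2^9 = 372 - 512 = -140.)

-140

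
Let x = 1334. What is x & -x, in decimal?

2

x = 10100110110 = 1334
-x (two's complement) = …01011001010
AND   = 00000000010 = 2
(x & -x isolates the lowest set bit of x.)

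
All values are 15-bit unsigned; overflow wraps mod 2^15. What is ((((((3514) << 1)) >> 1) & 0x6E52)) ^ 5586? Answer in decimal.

6592

3514 = 000110110111010
→ << 1 (mod 2^15) → 001101101110100 = 7028
→ >> 1 → 000110110111010 = 3514
0x6E52 = 110111001010010
→ & → 000110000010010 = 3090
5586 = 001010111010010
→ ^ → 001100111000000 = 6592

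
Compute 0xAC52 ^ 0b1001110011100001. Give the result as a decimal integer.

0xAC52 = 1010110001010010
b = 1001110011100001
XOR → 0011000010110011 = 12467

12467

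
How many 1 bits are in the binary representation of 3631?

8

3631 = 111000101111
Count the 1s: 1 + 1 + 1 + 1 + 1 + 1 + 1 + 1 = 8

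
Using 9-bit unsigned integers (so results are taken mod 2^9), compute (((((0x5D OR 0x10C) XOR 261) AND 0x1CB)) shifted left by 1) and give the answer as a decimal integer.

144

0x5D = 001011101
0x10C = 100001100
→ OR → 101011101 = 349
261 = 100000101
→ XOR → 001011000 = 88
0x1CB = 111001011
→ AND → 001001000 = 72
→ shifted left by 1 (mod 2^9) → 010010000 = 144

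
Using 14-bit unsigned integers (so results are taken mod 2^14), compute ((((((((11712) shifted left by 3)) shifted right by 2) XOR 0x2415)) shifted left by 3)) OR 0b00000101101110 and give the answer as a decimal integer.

15854

11712 = 10110111000000
→ shifted left by 3 (mod 2^14) → 10111000000000 = 11776
→ shifted right by 2 → 00101110000000 = 2944
0x2415 = 10010000010101
→ XOR → 10111110010101 = 12181
→ shifted left by 3 (mod 2^14) → 11110010101000 = 15528
0b00000101101110 = 00000101101110
→ OR → 11110111101110 = 15854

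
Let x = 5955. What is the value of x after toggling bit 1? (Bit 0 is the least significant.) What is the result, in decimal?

5953

x = 1011101000011
bit 1 is currently 1; toggle it via x ^ (1 << 1) = x ^ 2
→ 1011101000001 = 5953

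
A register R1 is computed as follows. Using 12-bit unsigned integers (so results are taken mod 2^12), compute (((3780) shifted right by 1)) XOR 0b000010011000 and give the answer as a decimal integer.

2042

3780 = 111011000100
→ shifted right by 1 → 011101100010 = 1890
0b000010011000 = 000010011000
→ XOR → 011111111010 = 2042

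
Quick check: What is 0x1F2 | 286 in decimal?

510

0x1F2 = 111110010
286 = 100011110
 OR → 111111110 = 510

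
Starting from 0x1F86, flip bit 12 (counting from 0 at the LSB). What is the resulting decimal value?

x = 1111110000110
bit 12 is currently 1; toggle it via x ^ (1 << 12) = x ^ 4096
→ 0111110000110 = 3974

3974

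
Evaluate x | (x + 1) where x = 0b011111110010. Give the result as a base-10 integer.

x = 11111110010 = 2034
x + 1 = 11111110011
OR    = 11111110011 = 2035
(x | (x + 1) sets the lowest cleared bit.)

2035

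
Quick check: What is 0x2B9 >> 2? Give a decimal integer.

174

0x2B9 = 1010111001
shift right by 2 → 0010101110 = 174
(equivalently, floor(697 / 4))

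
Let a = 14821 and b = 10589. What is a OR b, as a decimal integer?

14845

14821 = 11100111100101
10589 = 10100101011101
 OR → 11100111111101 = 14845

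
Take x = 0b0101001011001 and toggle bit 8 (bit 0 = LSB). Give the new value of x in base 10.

2905

x = 0101001011001
bit 8 is currently 0; toggle it via x ^ (1 << 8) = x ^ 256
→ 0101101011001 = 2905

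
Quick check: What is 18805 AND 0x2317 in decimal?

18805 = 100100101110101
0x2317 = 010001100010111
AND → 000000100010101 = 277

277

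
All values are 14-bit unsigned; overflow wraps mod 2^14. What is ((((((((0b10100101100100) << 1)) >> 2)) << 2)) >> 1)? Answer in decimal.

2404

0b10100101100100 = 10100101100100
→ << 1 (mod 2^14) → 01001011001000 = 4808
→ >> 2 → 00010010110010 = 1202
→ << 2 (mod 2^14) → 01001011001000 = 4808
→ >> 1 → 00100101100100 = 2404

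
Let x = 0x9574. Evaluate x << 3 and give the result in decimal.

306080

0x9574 = 0001001010101110100
shift left by 3 → 1001010101110100000 = 306080
(equivalently, 38260 × 2^3 = 38260 × 8)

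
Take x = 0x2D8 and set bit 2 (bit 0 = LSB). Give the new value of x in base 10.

732

x = 0001011011000
bit 2 is currently 0; set it via x | (1 << 2) = x | 4
→ 0001011011100 = 732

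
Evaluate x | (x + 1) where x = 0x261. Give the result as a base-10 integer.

x = 1001100001 = 609
x + 1 = 1001100010
OR    = 1001100011 = 611
(x | (x + 1) sets the lowest cleared bit.)

611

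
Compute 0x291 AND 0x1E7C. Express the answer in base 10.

528

0x291 = 0001010010001
0x1E7C = 1111001111100
AND → 0001000010000 = 528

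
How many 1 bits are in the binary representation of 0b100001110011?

6

n = 100001110011
Count the 1s: 1 + 1 + 1 + 1 + 1 + 1 = 6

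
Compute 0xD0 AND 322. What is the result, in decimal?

64

0xD0 = 011010000
322 = 101000010
AND → 001000000 = 64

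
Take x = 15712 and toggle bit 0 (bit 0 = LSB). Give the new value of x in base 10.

x = 11110101100000
bit 0 is currently 0; toggle it via x ^ (1 << 0) = x ^ 1
→ 11110101100001 = 15713

15713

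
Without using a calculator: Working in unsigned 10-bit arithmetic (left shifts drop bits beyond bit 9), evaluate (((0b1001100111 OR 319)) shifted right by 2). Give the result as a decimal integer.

223

0b1001100111 = 1001100111
319 = 0100111111
→ OR → 1101111111 = 895
→ shifted right by 2 → 0011011111 = 223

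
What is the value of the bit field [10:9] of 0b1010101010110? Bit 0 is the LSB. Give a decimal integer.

2

v = 1010101010110
Shift right by 9: 1010
Mask low 2 bits: 10 = 2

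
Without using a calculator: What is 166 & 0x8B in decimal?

166 = 10100110
0x8B = 10001011
AND → 10000010 = 130

130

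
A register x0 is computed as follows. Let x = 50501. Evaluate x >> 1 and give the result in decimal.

25250

50501 = 1100010101000101
shift right by 1 → 0110001010100010 = 25250
(equivalently, floor(50501 / 2))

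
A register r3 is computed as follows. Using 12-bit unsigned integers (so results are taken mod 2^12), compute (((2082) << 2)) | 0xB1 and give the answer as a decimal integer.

2082 = 100000100010
→ << 2 (mod 2^12) → 000010001000 = 136
0xB1 = 000010110001
→ | → 000010111001 = 185

185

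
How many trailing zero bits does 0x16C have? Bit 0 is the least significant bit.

2

0x16C = 101101100
Trailing zeros: 2, so the lowest set bit is bit 2 (value 4).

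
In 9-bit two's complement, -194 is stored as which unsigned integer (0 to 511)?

318

194 in 9 bits: 011000010
Invert: 100111101
Add 1:  100111110 = 318
(Check: 2^9 - 194 = 512 - 194 = 318.)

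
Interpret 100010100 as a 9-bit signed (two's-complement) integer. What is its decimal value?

-236

pattern = 100010100 (MSB is 1 ⇒ negative)
Invert: 011101011, add 1 → 011101100 = 236, so the value is -236.
(Equivalently: 276 - 2^9 = 276 - 512 = -236.)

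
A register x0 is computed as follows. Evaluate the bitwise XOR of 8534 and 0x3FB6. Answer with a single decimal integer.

7904

8534 = 10000101010110
0x3FB6 = 11111110110110
XOR → 01111011100000 = 7904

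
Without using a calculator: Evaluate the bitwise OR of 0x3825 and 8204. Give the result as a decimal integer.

0x3825 = 11100000100101
8204 = 10000000001100
 OR → 11100000101101 = 14381

14381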